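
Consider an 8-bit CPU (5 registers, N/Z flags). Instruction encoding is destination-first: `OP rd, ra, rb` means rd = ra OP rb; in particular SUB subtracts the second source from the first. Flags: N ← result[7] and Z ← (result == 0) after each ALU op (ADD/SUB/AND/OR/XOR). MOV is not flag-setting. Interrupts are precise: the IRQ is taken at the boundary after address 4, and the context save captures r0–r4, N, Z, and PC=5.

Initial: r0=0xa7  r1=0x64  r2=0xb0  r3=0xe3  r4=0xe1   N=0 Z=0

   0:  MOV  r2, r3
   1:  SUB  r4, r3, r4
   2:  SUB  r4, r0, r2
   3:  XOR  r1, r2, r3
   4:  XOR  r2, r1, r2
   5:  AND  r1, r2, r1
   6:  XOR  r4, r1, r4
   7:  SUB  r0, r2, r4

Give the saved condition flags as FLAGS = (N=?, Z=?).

after  0: r0=0xa7 r1=0x64 r2=0xe3 r3=0xe3 r4=0xe1  N=0 Z=0
after  1: r0=0xa7 r1=0x64 r2=0xe3 r3=0xe3 r4=0x02  N=0 Z=0
after  2: r0=0xa7 r1=0x64 r2=0xe3 r3=0xe3 r4=0xc4  N=1 Z=0
after  3: r0=0xa7 r1=0x00 r2=0xe3 r3=0xe3 r4=0xc4  N=0 Z=1
after  4: r0=0xa7 r1=0x00 r2=0xe3 r3=0xe3 r4=0xc4  N=1 Z=0
-- IRQ taken; context saved, return-PC = 5 --

FLAGS = (N=1, Z=0)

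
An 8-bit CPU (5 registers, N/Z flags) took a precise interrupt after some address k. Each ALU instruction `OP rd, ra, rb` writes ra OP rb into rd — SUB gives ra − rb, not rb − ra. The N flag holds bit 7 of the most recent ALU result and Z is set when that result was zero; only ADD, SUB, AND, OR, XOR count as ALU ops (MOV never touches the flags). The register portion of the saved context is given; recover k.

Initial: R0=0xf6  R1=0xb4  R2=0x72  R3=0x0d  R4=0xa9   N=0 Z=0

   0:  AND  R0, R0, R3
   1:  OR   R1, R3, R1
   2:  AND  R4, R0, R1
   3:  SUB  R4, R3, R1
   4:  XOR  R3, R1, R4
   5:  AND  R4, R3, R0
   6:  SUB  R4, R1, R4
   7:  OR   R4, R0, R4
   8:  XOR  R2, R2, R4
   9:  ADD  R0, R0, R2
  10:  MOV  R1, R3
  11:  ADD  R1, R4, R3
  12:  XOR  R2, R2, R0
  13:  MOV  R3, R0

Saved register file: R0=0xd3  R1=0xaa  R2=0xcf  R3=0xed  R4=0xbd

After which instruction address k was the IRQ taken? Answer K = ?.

after  0: R0=0x04 R1=0xb4 R2=0x72 R3=0x0d R4=0xa9  N=0 Z=0
after  1: R0=0x04 R1=0xbd R2=0x72 R3=0x0d R4=0xa9  N=1 Z=0
after  2: R0=0x04 R1=0xbd R2=0x72 R3=0x0d R4=0x04  N=0 Z=0
after  3: R0=0x04 R1=0xbd R2=0x72 R3=0x0d R4=0x50  N=0 Z=0
after  4: R0=0x04 R1=0xbd R2=0x72 R3=0xed R4=0x50  N=1 Z=0
after  5: R0=0x04 R1=0xbd R2=0x72 R3=0xed R4=0x04  N=0 Z=0
after  6: R0=0x04 R1=0xbd R2=0x72 R3=0xed R4=0xb9  N=1 Z=0
after  7: R0=0x04 R1=0xbd R2=0x72 R3=0xed R4=0xbd  N=1 Z=0
after  8: R0=0x04 R1=0xbd R2=0xcf R3=0xed R4=0xbd  N=1 Z=0
after  9: R0=0xd3 R1=0xbd R2=0xcf R3=0xed R4=0xbd  N=1 Z=0
after 10: R0=0xd3 R1=0xed R2=0xcf R3=0xed R4=0xbd  N=1 Z=0
after 11: R0=0xd3 R1=0xaa R2=0xcf R3=0xed R4=0xbd  N=1 Z=0
-- IRQ taken; context saved, return-PC = 12 --

K = 11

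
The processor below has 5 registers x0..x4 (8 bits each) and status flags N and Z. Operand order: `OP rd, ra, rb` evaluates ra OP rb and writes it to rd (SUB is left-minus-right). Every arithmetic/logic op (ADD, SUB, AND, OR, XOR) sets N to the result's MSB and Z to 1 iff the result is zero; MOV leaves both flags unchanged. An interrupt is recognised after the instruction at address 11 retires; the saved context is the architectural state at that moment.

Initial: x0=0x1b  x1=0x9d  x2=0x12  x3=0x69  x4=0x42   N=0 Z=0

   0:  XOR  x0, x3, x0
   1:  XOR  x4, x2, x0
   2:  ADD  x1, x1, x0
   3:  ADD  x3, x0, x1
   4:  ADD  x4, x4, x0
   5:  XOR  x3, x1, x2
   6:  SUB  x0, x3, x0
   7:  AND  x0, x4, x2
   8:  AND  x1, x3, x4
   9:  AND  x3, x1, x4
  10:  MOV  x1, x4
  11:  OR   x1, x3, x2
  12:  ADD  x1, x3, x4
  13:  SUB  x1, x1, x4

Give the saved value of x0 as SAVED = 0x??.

after  0: x0=0x72 x1=0x9d x2=0x12 x3=0x69 x4=0x42  N=0 Z=0
after  1: x0=0x72 x1=0x9d x2=0x12 x3=0x69 x4=0x60  N=0 Z=0
after  2: x0=0x72 x1=0x0f x2=0x12 x3=0x69 x4=0x60  N=0 Z=0
after  3: x0=0x72 x1=0x0f x2=0x12 x3=0x81 x4=0x60  N=1 Z=0
after  4: x0=0x72 x1=0x0f x2=0x12 x3=0x81 x4=0xd2  N=1 Z=0
after  5: x0=0x72 x1=0x0f x2=0x12 x3=0x1d x4=0xd2  N=0 Z=0
after  6: x0=0xab x1=0x0f x2=0x12 x3=0x1d x4=0xd2  N=1 Z=0
after  7: x0=0x12 x1=0x0f x2=0x12 x3=0x1d x4=0xd2  N=0 Z=0
after  8: x0=0x12 x1=0x10 x2=0x12 x3=0x1d x4=0xd2  N=0 Z=0
after  9: x0=0x12 x1=0x10 x2=0x12 x3=0x10 x4=0xd2  N=0 Z=0
after 10: x0=0x12 x1=0xd2 x2=0x12 x3=0x10 x4=0xd2  N=0 Z=0
after 11: x0=0x12 x1=0x12 x2=0x12 x3=0x10 x4=0xd2  N=0 Z=0
-- IRQ taken; context saved, return-PC = 12 --

SAVED = 0x12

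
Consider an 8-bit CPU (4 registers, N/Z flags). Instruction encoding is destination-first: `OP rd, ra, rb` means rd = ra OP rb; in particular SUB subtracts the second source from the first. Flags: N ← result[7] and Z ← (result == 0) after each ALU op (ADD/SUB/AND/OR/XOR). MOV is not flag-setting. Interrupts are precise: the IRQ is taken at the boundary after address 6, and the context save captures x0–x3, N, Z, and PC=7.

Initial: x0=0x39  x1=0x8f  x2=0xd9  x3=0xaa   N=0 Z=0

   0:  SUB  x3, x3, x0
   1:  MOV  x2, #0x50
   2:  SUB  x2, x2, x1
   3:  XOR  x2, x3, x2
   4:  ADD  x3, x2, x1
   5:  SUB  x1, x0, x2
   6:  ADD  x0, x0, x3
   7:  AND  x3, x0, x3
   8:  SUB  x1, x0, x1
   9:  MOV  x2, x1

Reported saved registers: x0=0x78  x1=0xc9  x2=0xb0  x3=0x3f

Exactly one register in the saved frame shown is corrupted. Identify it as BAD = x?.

after  0: x0=0x39 x1=0x8f x2=0xd9 x3=0x71  N=0 Z=0
after  1: x0=0x39 x1=0x8f x2=0x50 x3=0x71  N=0 Z=0
after  2: x0=0x39 x1=0x8f x2=0xc1 x3=0x71  N=1 Z=0
after  3: x0=0x39 x1=0x8f x2=0xb0 x3=0x71  N=1 Z=0
after  4: x0=0x39 x1=0x8f x2=0xb0 x3=0x3f  N=0 Z=0
after  5: x0=0x39 x1=0x89 x2=0xb0 x3=0x3f  N=1 Z=0
after  6: x0=0x78 x1=0x89 x2=0xb0 x3=0x3f  N=0 Z=0
-- IRQ taken; context saved, return-PC = 7 --
mismatch: x1: reported 0xc9 vs actual 0x89

BAD = x1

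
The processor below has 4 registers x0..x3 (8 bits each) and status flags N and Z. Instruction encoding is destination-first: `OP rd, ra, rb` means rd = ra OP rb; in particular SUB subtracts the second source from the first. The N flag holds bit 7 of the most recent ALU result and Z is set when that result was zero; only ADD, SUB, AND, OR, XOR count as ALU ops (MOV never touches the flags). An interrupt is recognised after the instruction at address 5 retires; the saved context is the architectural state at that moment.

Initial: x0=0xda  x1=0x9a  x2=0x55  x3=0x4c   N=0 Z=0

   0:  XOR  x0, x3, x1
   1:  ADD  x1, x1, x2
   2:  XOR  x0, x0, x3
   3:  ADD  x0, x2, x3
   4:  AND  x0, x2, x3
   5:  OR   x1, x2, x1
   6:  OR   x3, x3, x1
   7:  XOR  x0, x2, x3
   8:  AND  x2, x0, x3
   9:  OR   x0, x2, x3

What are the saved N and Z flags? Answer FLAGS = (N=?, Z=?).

after  0: x0=0xd6 x1=0x9a x2=0x55 x3=0x4c  N=1 Z=0
after  1: x0=0xd6 x1=0xef x2=0x55 x3=0x4c  N=1 Z=0
after  2: x0=0x9a x1=0xef x2=0x55 x3=0x4c  N=1 Z=0
after  3: x0=0xa1 x1=0xef x2=0x55 x3=0x4c  N=1 Z=0
after  4: x0=0x44 x1=0xef x2=0x55 x3=0x4c  N=0 Z=0
after  5: x0=0x44 x1=0xff x2=0x55 x3=0x4c  N=1 Z=0
-- IRQ taken; context saved, return-PC = 6 --

FLAGS = (N=1, Z=0)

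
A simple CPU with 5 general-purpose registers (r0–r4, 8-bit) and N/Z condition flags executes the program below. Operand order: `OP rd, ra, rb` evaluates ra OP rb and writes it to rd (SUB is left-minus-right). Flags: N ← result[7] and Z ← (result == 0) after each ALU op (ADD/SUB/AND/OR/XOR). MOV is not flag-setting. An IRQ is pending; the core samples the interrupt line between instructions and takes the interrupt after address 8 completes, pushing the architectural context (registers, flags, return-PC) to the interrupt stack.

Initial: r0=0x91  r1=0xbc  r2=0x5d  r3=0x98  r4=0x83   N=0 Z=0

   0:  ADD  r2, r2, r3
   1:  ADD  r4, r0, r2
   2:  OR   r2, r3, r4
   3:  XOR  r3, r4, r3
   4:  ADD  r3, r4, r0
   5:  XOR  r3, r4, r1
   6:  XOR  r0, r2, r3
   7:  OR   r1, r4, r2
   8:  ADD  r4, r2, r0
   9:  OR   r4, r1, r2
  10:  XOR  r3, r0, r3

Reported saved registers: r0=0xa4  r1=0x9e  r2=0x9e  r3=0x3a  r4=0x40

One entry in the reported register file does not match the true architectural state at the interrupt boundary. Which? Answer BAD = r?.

after  0: r0=0x91 r1=0xbc r2=0xf5 r3=0x98 r4=0x83  N=1 Z=0
after  1: r0=0x91 r1=0xbc r2=0xf5 r3=0x98 r4=0x86  N=1 Z=0
after  2: r0=0x91 r1=0xbc r2=0x9e r3=0x98 r4=0x86  N=1 Z=0
after  3: r0=0x91 r1=0xbc r2=0x9e r3=0x1e r4=0x86  N=0 Z=0
after  4: r0=0x91 r1=0xbc r2=0x9e r3=0x17 r4=0x86  N=0 Z=0
after  5: r0=0x91 r1=0xbc r2=0x9e r3=0x3a r4=0x86  N=0 Z=0
after  6: r0=0xa4 r1=0xbc r2=0x9e r3=0x3a r4=0x86  N=1 Z=0
after  7: r0=0xa4 r1=0x9e r2=0x9e r3=0x3a r4=0x86  N=1 Z=0
after  8: r0=0xa4 r1=0x9e r2=0x9e r3=0x3a r4=0x42  N=0 Z=0
-- IRQ taken; context saved, return-PC = 9 --
mismatch: r4: reported 0x40 vs actual 0x42

BAD = r4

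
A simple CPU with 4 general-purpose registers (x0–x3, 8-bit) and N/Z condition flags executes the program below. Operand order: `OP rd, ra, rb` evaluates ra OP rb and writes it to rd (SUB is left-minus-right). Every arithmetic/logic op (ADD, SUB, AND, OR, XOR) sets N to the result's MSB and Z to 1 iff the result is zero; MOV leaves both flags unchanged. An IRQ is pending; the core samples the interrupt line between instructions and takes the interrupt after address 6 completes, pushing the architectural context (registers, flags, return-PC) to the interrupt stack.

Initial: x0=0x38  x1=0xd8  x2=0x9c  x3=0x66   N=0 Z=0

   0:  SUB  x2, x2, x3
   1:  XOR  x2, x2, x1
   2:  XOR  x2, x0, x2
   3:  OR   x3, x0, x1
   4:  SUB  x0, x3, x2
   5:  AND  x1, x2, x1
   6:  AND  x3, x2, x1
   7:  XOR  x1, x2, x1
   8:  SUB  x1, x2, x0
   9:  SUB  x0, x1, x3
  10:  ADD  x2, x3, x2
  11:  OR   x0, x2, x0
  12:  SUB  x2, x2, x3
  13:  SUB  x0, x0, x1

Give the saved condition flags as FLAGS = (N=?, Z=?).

FLAGS = (N=1, Z=0)

after  0: x0=0x38 x1=0xd8 x2=0x36 x3=0x66  N=0 Z=0
after  1: x0=0x38 x1=0xd8 x2=0xee x3=0x66  N=1 Z=0
after  2: x0=0x38 x1=0xd8 x2=0xd6 x3=0x66  N=1 Z=0
after  3: x0=0x38 x1=0xd8 x2=0xd6 x3=0xf8  N=1 Z=0
after  4: x0=0x22 x1=0xd8 x2=0xd6 x3=0xf8  N=0 Z=0
after  5: x0=0x22 x1=0xd0 x2=0xd6 x3=0xf8  N=1 Z=0
after  6: x0=0x22 x1=0xd0 x2=0xd6 x3=0xd0  N=1 Z=0
-- IRQ taken; context saved, return-PC = 7 --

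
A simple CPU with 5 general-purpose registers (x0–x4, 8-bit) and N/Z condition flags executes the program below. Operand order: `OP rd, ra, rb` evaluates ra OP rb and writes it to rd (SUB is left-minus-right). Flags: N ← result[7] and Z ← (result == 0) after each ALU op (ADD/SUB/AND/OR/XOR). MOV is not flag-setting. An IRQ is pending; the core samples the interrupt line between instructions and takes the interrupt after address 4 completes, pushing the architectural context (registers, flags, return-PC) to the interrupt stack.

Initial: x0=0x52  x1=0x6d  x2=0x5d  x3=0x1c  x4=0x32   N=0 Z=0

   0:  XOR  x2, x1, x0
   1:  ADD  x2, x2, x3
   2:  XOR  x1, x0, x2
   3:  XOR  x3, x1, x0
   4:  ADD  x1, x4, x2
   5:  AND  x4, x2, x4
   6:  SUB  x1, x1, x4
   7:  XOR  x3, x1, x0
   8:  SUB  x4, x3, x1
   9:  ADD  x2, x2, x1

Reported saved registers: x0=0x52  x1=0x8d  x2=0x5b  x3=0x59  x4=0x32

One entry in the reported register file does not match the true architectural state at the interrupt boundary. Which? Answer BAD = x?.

after  0: x0=0x52 x1=0x6d x2=0x3f x3=0x1c x4=0x32  N=0 Z=0
after  1: x0=0x52 x1=0x6d x2=0x5b x3=0x1c x4=0x32  N=0 Z=0
after  2: x0=0x52 x1=0x09 x2=0x5b x3=0x1c x4=0x32  N=0 Z=0
after  3: x0=0x52 x1=0x09 x2=0x5b x3=0x5b x4=0x32  N=0 Z=0
after  4: x0=0x52 x1=0x8d x2=0x5b x3=0x5b x4=0x32  N=1 Z=0
-- IRQ taken; context saved, return-PC = 5 --
mismatch: x3: reported 0x59 vs actual 0x5b

BAD = x3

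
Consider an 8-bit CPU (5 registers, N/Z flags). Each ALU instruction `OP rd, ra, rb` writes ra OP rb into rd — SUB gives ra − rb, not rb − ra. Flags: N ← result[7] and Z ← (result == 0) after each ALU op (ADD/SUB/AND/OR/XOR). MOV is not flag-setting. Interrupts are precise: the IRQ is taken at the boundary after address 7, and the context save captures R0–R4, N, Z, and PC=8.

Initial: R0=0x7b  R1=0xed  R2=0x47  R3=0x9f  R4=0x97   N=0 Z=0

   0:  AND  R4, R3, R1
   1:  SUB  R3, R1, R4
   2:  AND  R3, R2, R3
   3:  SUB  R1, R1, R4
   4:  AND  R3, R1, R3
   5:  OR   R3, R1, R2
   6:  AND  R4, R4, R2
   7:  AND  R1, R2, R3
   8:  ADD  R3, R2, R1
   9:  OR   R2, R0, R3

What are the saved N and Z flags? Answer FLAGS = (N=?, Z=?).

FLAGS = (N=0, Z=0)

after  0: R0=0x7b R1=0xed R2=0x47 R3=0x9f R4=0x8d  N=1 Z=0
after  1: R0=0x7b R1=0xed R2=0x47 R3=0x60 R4=0x8d  N=0 Z=0
after  2: R0=0x7b R1=0xed R2=0x47 R3=0x40 R4=0x8d  N=0 Z=0
after  3: R0=0x7b R1=0x60 R2=0x47 R3=0x40 R4=0x8d  N=0 Z=0
after  4: R0=0x7b R1=0x60 R2=0x47 R3=0x40 R4=0x8d  N=0 Z=0
after  5: R0=0x7b R1=0x60 R2=0x47 R3=0x67 R4=0x8d  N=0 Z=0
after  6: R0=0x7b R1=0x60 R2=0x47 R3=0x67 R4=0x05  N=0 Z=0
after  7: R0=0x7b R1=0x47 R2=0x47 R3=0x67 R4=0x05  N=0 Z=0
-- IRQ taken; context saved, return-PC = 8 --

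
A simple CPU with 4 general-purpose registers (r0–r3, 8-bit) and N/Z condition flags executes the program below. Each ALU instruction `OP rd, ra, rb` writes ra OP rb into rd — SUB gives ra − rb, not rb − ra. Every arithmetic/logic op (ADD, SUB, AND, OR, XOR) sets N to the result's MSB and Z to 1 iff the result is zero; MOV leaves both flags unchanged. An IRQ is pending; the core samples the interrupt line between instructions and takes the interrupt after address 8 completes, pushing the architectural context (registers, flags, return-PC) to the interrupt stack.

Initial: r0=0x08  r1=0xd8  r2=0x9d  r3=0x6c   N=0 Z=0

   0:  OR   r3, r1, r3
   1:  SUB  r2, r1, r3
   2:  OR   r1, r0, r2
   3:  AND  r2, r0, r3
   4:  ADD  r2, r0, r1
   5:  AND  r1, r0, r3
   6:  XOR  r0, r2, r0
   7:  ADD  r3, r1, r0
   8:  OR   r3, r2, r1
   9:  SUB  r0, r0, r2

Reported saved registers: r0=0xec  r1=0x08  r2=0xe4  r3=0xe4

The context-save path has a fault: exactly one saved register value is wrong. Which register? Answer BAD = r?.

after  0: r0=0x08 r1=0xd8 r2=0x9d r3=0xfc  N=1 Z=0
after  1: r0=0x08 r1=0xd8 r2=0xdc r3=0xfc  N=1 Z=0
after  2: r0=0x08 r1=0xdc r2=0xdc r3=0xfc  N=1 Z=0
after  3: r0=0x08 r1=0xdc r2=0x08 r3=0xfc  N=0 Z=0
after  4: r0=0x08 r1=0xdc r2=0xe4 r3=0xfc  N=1 Z=0
after  5: r0=0x08 r1=0x08 r2=0xe4 r3=0xfc  N=0 Z=0
after  6: r0=0xec r1=0x08 r2=0xe4 r3=0xfc  N=1 Z=0
after  7: r0=0xec r1=0x08 r2=0xe4 r3=0xf4  N=1 Z=0
after  8: r0=0xec r1=0x08 r2=0xe4 r3=0xec  N=1 Z=0
-- IRQ taken; context saved, return-PC = 9 --
mismatch: r3: reported 0xe4 vs actual 0xec

BAD = r3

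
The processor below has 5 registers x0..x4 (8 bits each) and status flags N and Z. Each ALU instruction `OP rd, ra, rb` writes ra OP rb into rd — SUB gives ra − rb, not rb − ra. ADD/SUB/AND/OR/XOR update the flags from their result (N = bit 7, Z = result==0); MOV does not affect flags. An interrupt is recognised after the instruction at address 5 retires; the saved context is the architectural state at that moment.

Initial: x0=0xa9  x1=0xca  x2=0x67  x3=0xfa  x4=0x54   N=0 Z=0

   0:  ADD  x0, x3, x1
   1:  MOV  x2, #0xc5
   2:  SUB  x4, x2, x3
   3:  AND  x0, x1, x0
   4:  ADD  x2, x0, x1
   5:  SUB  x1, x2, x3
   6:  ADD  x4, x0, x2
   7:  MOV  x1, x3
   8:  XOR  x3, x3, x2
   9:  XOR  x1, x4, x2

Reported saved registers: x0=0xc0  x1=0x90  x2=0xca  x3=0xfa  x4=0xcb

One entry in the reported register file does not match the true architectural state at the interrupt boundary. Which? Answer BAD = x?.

BAD = x2

after  0: x0=0xc4 x1=0xca x2=0x67 x3=0xfa x4=0x54  N=1 Z=0
after  1: x0=0xc4 x1=0xca x2=0xc5 x3=0xfa x4=0x54  N=1 Z=0
after  2: x0=0xc4 x1=0xca x2=0xc5 x3=0xfa x4=0xcb  N=1 Z=0
after  3: x0=0xc0 x1=0xca x2=0xc5 x3=0xfa x4=0xcb  N=1 Z=0
after  4: x0=0xc0 x1=0xca x2=0x8a x3=0xfa x4=0xcb  N=1 Z=0
after  5: x0=0xc0 x1=0x90 x2=0x8a x3=0xfa x4=0xcb  N=1 Z=0
-- IRQ taken; context saved, return-PC = 6 --
mismatch: x2: reported 0xca vs actual 0x8a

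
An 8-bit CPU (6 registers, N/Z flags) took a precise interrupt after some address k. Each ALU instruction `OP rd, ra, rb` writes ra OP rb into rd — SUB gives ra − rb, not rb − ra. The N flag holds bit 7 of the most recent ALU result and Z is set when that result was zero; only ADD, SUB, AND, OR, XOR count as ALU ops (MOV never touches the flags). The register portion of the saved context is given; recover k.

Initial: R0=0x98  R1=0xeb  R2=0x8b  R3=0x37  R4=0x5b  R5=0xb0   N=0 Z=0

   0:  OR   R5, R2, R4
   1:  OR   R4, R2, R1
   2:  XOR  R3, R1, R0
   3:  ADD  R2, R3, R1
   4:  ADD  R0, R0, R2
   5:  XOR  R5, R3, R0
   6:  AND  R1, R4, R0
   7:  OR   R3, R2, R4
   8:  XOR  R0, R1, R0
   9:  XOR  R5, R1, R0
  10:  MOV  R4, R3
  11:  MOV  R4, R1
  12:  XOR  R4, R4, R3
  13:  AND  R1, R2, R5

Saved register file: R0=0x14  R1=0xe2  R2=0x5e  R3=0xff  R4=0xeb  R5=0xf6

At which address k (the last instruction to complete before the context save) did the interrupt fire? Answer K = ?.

after  0: R0=0x98 R1=0xeb R2=0x8b R3=0x37 R4=0x5b R5=0xdb  N=1 Z=0
after  1: R0=0x98 R1=0xeb R2=0x8b R3=0x37 R4=0xeb R5=0xdb  N=1 Z=0
after  2: R0=0x98 R1=0xeb R2=0x8b R3=0x73 R4=0xeb R5=0xdb  N=0 Z=0
after  3: R0=0x98 R1=0xeb R2=0x5e R3=0x73 R4=0xeb R5=0xdb  N=0 Z=0
after  4: R0=0xf6 R1=0xeb R2=0x5e R3=0x73 R4=0xeb R5=0xdb  N=1 Z=0
after  5: R0=0xf6 R1=0xeb R2=0x5e R3=0x73 R4=0xeb R5=0x85  N=1 Z=0
after  6: R0=0xf6 R1=0xe2 R2=0x5e R3=0x73 R4=0xeb R5=0x85  N=1 Z=0
after  7: R0=0xf6 R1=0xe2 R2=0x5e R3=0xff R4=0xeb R5=0x85  N=1 Z=0
after  8: R0=0x14 R1=0xe2 R2=0x5e R3=0xff R4=0xeb R5=0x85  N=0 Z=0
after  9: R0=0x14 R1=0xe2 R2=0x5e R3=0xff R4=0xeb R5=0xf6  N=1 Z=0
-- IRQ taken; context saved, return-PC = 10 --

K = 9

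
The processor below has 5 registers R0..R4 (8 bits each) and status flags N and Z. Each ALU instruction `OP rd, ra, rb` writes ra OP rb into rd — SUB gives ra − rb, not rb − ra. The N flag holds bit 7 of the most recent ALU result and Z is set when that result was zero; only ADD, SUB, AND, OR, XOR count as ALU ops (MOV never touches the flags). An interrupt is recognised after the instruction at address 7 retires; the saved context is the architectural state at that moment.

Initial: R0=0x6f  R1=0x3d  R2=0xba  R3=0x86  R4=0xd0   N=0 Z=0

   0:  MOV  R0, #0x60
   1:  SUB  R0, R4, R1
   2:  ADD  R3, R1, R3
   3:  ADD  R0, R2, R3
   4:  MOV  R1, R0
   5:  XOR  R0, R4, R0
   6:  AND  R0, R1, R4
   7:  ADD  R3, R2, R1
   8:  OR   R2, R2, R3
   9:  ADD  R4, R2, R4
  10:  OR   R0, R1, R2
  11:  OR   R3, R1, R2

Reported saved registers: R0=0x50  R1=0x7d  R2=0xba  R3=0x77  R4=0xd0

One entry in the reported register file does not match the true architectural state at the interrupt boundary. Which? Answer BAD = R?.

BAD = R3

after  0: R0=0x60 R1=0x3d R2=0xba R3=0x86 R4=0xd0  N=0 Z=0
after  1: R0=0x93 R1=0x3d R2=0xba R3=0x86 R4=0xd0  N=1 Z=0
after  2: R0=0x93 R1=0x3d R2=0xba R3=0xc3 R4=0xd0  N=1 Z=0
after  3: R0=0x7d R1=0x3d R2=0xba R3=0xc3 R4=0xd0  N=0 Z=0
after  4: R0=0x7d R1=0x7d R2=0xba R3=0xc3 R4=0xd0  N=0 Z=0
after  5: R0=0xad R1=0x7d R2=0xba R3=0xc3 R4=0xd0  N=1 Z=0
after  6: R0=0x50 R1=0x7d R2=0xba R3=0xc3 R4=0xd0  N=0 Z=0
after  7: R0=0x50 R1=0x7d R2=0xba R3=0x37 R4=0xd0  N=0 Z=0
-- IRQ taken; context saved, return-PC = 8 --
mismatch: R3: reported 0x77 vs actual 0x37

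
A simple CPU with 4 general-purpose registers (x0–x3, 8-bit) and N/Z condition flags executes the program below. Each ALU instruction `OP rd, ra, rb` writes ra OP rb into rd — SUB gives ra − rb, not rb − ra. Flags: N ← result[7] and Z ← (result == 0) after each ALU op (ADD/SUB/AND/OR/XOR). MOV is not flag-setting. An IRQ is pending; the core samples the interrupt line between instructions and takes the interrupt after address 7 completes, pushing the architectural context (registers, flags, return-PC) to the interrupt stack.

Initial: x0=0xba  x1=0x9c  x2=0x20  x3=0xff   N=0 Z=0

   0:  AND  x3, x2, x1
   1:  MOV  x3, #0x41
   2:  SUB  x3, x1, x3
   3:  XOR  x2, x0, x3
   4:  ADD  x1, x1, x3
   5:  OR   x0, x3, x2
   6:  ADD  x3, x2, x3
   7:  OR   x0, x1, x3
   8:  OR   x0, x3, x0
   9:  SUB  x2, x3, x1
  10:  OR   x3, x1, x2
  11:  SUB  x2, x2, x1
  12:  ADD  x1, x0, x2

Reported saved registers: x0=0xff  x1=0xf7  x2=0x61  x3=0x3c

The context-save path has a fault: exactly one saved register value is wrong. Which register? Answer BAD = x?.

BAD = x2

after  0: x0=0xba x1=0x9c x2=0x20 x3=0x00  N=0 Z=1
after  1: x0=0xba x1=0x9c x2=0x20 x3=0x41  N=0 Z=1
after  2: x0=0xba x1=0x9c x2=0x20 x3=0x5b  N=0 Z=0
after  3: x0=0xba x1=0x9c x2=0xe1 x3=0x5b  N=1 Z=0
after  4: x0=0xba x1=0xf7 x2=0xe1 x3=0x5b  N=1 Z=0
after  5: x0=0xfb x1=0xf7 x2=0xe1 x3=0x5b  N=1 Z=0
after  6: x0=0xfb x1=0xf7 x2=0xe1 x3=0x3c  N=0 Z=0
after  7: x0=0xff x1=0xf7 x2=0xe1 x3=0x3c  N=1 Z=0
-- IRQ taken; context saved, return-PC = 8 --
mismatch: x2: reported 0x61 vs actual 0xe1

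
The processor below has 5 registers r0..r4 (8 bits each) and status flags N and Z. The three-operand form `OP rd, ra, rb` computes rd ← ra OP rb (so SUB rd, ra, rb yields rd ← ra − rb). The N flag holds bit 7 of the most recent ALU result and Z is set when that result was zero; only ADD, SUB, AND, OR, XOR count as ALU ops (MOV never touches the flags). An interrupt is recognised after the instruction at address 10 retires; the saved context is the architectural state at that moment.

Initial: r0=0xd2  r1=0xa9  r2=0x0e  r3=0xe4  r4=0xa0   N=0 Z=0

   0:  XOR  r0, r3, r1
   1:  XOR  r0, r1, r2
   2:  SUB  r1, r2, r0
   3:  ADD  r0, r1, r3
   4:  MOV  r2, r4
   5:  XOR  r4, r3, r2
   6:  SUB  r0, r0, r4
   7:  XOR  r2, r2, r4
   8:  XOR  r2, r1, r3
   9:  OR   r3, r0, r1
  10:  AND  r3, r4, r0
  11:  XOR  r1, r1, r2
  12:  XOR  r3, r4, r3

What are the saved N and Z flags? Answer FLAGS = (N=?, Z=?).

FLAGS = (N=0, Z=0)

after  0: r0=0x4d r1=0xa9 r2=0x0e r3=0xe4 r4=0xa0  N=0 Z=0
after  1: r0=0xa7 r1=0xa9 r2=0x0e r3=0xe4 r4=0xa0  N=1 Z=0
after  2: r0=0xa7 r1=0x67 r2=0x0e r3=0xe4 r4=0xa0  N=0 Z=0
after  3: r0=0x4b r1=0x67 r2=0x0e r3=0xe4 r4=0xa0  N=0 Z=0
after  4: r0=0x4b r1=0x67 r2=0xa0 r3=0xe4 r4=0xa0  N=0 Z=0
after  5: r0=0x4b r1=0x67 r2=0xa0 r3=0xe4 r4=0x44  N=0 Z=0
after  6: r0=0x07 r1=0x67 r2=0xa0 r3=0xe4 r4=0x44  N=0 Z=0
after  7: r0=0x07 r1=0x67 r2=0xe4 r3=0xe4 r4=0x44  N=1 Z=0
after  8: r0=0x07 r1=0x67 r2=0x83 r3=0xe4 r4=0x44  N=1 Z=0
after  9: r0=0x07 r1=0x67 r2=0x83 r3=0x67 r4=0x44  N=0 Z=0
after 10: r0=0x07 r1=0x67 r2=0x83 r3=0x04 r4=0x44  N=0 Z=0
-- IRQ taken; context saved, return-PC = 11 --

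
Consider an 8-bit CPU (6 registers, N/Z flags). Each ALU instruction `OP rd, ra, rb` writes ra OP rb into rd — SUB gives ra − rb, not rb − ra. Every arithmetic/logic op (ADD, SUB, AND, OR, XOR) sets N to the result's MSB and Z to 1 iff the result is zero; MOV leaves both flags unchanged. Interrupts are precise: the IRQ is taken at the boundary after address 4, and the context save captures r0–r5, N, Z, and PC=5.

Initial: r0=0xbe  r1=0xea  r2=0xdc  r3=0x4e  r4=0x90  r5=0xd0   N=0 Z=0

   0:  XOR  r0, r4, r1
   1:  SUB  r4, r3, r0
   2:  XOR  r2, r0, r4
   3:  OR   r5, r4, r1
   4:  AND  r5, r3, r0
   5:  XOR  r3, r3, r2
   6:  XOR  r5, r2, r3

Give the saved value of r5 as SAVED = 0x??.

SAVED = 0x4a

after  0: r0=0x7a r1=0xea r2=0xdc r3=0x4e r4=0x90 r5=0xd0  N=0 Z=0
after  1: r0=0x7a r1=0xea r2=0xdc r3=0x4e r4=0xd4 r5=0xd0  N=1 Z=0
after  2: r0=0x7a r1=0xea r2=0xae r3=0x4e r4=0xd4 r5=0xd0  N=1 Z=0
after  3: r0=0x7a r1=0xea r2=0xae r3=0x4e r4=0xd4 r5=0xfe  N=1 Z=0
after  4: r0=0x7a r1=0xea r2=0xae r3=0x4e r4=0xd4 r5=0x4a  N=0 Z=0
-- IRQ taken; context saved, return-PC = 5 --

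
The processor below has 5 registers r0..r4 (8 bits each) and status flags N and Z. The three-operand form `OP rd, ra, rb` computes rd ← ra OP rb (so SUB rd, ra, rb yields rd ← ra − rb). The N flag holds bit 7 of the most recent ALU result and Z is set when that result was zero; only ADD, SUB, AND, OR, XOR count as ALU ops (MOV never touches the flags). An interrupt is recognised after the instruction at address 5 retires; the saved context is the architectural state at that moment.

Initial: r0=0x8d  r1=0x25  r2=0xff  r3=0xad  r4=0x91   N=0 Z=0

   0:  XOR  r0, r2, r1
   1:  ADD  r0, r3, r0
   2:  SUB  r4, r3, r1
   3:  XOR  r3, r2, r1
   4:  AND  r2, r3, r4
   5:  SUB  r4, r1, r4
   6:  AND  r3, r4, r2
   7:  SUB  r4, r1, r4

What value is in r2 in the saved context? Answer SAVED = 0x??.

after  0: r0=0xda r1=0x25 r2=0xff r3=0xad r4=0x91  N=1 Z=0
after  1: r0=0x87 r1=0x25 r2=0xff r3=0xad r4=0x91  N=1 Z=0
after  2: r0=0x87 r1=0x25 r2=0xff r3=0xad r4=0x88  N=1 Z=0
after  3: r0=0x87 r1=0x25 r2=0xff r3=0xda r4=0x88  N=1 Z=0
after  4: r0=0x87 r1=0x25 r2=0x88 r3=0xda r4=0x88  N=1 Z=0
after  5: r0=0x87 r1=0x25 r2=0x88 r3=0xda r4=0x9d  N=1 Z=0
-- IRQ taken; context saved, return-PC = 6 --

SAVED = 0x88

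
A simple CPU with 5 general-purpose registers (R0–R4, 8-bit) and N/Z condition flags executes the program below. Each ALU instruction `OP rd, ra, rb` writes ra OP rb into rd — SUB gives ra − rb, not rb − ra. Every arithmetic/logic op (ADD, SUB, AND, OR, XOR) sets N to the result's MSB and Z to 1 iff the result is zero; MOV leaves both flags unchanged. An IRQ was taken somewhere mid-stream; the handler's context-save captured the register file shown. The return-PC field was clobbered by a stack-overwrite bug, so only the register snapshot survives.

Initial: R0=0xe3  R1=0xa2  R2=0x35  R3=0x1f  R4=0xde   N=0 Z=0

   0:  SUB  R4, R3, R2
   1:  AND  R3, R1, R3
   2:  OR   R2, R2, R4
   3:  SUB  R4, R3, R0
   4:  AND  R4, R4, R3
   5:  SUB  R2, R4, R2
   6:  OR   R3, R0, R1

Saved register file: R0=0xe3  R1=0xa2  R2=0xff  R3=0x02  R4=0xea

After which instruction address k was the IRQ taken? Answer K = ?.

K = 2

after  0: R0=0xe3 R1=0xa2 R2=0x35 R3=0x1f R4=0xea  N=1 Z=0
after  1: R0=0xe3 R1=0xa2 R2=0x35 R3=0x02 R4=0xea  N=0 Z=0
after  2: R0=0xe3 R1=0xa2 R2=0xff R3=0x02 R4=0xea  N=1 Z=0
-- IRQ taken; context saved, return-PC = 3 --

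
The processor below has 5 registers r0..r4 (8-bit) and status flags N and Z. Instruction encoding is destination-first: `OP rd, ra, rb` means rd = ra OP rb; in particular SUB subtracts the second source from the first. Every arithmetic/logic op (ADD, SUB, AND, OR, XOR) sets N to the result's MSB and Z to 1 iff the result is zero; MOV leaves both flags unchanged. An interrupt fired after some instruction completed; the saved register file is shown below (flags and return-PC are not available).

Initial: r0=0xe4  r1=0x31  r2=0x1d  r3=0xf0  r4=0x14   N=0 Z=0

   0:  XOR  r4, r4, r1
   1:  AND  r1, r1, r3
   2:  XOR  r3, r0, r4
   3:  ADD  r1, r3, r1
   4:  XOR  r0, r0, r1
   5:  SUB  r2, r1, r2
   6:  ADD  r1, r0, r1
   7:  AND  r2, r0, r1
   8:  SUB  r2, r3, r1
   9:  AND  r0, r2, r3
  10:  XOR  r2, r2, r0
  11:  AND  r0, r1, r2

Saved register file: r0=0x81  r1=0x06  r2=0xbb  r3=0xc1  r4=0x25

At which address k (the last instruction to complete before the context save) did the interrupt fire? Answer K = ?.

after  0: r0=0xe4 r1=0x31 r2=0x1d r3=0xf0 r4=0x25  N=0 Z=0
after  1: r0=0xe4 r1=0x30 r2=0x1d r3=0xf0 r4=0x25  N=0 Z=0
after  2: r0=0xe4 r1=0x30 r2=0x1d r3=0xc1 r4=0x25  N=1 Z=0
after  3: r0=0xe4 r1=0xf1 r2=0x1d r3=0xc1 r4=0x25  N=1 Z=0
after  4: r0=0x15 r1=0xf1 r2=0x1d r3=0xc1 r4=0x25  N=0 Z=0
after  5: r0=0x15 r1=0xf1 r2=0xd4 r3=0xc1 r4=0x25  N=1 Z=0
after  6: r0=0x15 r1=0x06 r2=0xd4 r3=0xc1 r4=0x25  N=0 Z=0
after  7: r0=0x15 r1=0x06 r2=0x04 r3=0xc1 r4=0x25  N=0 Z=0
after  8: r0=0x15 r1=0x06 r2=0xbb r3=0xc1 r4=0x25  N=1 Z=0
after  9: r0=0x81 r1=0x06 r2=0xbb r3=0xc1 r4=0x25  N=1 Z=0
-- IRQ taken; context saved, return-PC = 10 --

K = 9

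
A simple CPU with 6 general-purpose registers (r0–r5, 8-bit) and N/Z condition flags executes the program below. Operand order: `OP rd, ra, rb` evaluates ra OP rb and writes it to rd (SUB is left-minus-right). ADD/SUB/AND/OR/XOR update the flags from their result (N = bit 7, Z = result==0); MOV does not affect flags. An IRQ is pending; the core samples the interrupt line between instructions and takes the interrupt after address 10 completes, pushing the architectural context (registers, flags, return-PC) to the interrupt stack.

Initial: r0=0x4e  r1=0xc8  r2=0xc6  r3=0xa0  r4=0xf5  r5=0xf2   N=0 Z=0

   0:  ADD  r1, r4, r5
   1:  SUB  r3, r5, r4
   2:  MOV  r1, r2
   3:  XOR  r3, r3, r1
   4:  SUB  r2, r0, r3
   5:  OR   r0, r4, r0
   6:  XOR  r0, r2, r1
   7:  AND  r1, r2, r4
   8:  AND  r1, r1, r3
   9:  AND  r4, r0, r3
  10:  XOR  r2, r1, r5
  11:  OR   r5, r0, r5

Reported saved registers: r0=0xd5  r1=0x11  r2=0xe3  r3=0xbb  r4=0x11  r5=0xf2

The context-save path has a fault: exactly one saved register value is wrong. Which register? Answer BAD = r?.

BAD = r3

after  0: r0=0x4e r1=0xe7 r2=0xc6 r3=0xa0 r4=0xf5 r5=0xf2  N=1 Z=0
after  1: r0=0x4e r1=0xe7 r2=0xc6 r3=0xfd r4=0xf5 r5=0xf2  N=1 Z=0
after  2: r0=0x4e r1=0xc6 r2=0xc6 r3=0xfd r4=0xf5 r5=0xf2  N=1 Z=0
after  3: r0=0x4e r1=0xc6 r2=0xc6 r3=0x3b r4=0xf5 r5=0xf2  N=0 Z=0
after  4: r0=0x4e r1=0xc6 r2=0x13 r3=0x3b r4=0xf5 r5=0xf2  N=0 Z=0
after  5: r0=0xff r1=0xc6 r2=0x13 r3=0x3b r4=0xf5 r5=0xf2  N=1 Z=0
after  6: r0=0xd5 r1=0xc6 r2=0x13 r3=0x3b r4=0xf5 r5=0xf2  N=1 Z=0
after  7: r0=0xd5 r1=0x11 r2=0x13 r3=0x3b r4=0xf5 r5=0xf2  N=0 Z=0
after  8: r0=0xd5 r1=0x11 r2=0x13 r3=0x3b r4=0xf5 r5=0xf2  N=0 Z=0
after  9: r0=0xd5 r1=0x11 r2=0x13 r3=0x3b r4=0x11 r5=0xf2  N=0 Z=0
after 10: r0=0xd5 r1=0x11 r2=0xe3 r3=0x3b r4=0x11 r5=0xf2  N=1 Z=0
-- IRQ taken; context saved, return-PC = 11 --
mismatch: r3: reported 0xbb vs actual 0x3b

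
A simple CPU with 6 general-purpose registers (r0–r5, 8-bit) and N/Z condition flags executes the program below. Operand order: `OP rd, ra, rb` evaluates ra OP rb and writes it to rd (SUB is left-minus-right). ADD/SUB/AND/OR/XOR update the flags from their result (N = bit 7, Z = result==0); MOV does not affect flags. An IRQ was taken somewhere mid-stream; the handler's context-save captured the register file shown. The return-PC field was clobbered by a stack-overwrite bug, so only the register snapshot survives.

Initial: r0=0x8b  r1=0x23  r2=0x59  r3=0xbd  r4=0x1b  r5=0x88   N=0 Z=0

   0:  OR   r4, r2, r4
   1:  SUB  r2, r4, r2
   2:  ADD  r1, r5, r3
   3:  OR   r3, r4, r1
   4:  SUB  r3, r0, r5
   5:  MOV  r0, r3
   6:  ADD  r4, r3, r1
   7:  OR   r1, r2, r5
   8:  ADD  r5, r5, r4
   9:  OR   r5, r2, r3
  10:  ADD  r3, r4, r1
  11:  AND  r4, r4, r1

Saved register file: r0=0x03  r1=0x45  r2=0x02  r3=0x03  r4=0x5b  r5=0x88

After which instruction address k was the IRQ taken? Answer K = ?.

after  0: r0=0x8b r1=0x23 r2=0x59 r3=0xbd r4=0x5b r5=0x88  N=0 Z=0
after  1: r0=0x8b r1=0x23 r2=0x02 r3=0xbd r4=0x5b r5=0x88  N=0 Z=0
after  2: r0=0x8b r1=0x45 r2=0x02 r3=0xbd r4=0x5b r5=0x88  N=0 Z=0
after  3: r0=0x8b r1=0x45 r2=0x02 r3=0x5f r4=0x5b r5=0x88  N=0 Z=0
after  4: r0=0x8b r1=0x45 r2=0x02 r3=0x03 r4=0x5b r5=0x88  N=0 Z=0
after  5: r0=0x03 r1=0x45 r2=0x02 r3=0x03 r4=0x5b r5=0x88  N=0 Z=0
-- IRQ taken; context saved, return-PC = 6 --

K = 5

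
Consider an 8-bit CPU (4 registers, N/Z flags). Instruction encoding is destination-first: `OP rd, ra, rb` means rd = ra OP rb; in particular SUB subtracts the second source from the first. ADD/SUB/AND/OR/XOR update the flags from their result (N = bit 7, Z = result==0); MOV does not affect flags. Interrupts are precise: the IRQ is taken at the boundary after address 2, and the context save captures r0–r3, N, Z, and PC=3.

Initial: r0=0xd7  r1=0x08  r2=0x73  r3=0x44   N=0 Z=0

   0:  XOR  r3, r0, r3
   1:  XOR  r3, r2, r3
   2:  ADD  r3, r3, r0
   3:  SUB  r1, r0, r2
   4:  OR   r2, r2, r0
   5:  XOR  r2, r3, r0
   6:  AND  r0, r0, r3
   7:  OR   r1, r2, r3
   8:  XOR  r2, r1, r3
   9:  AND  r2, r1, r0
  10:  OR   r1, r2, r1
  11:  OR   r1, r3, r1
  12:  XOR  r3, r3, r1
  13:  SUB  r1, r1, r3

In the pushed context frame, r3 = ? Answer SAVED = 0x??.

after  0: r0=0xd7 r1=0x08 r2=0x73 r3=0x93  N=1 Z=0
after  1: r0=0xd7 r1=0x08 r2=0x73 r3=0xe0  N=1 Z=0
after  2: r0=0xd7 r1=0x08 r2=0x73 r3=0xb7  N=1 Z=0
-- IRQ taken; context saved, return-PC = 3 --

SAVED = 0xb7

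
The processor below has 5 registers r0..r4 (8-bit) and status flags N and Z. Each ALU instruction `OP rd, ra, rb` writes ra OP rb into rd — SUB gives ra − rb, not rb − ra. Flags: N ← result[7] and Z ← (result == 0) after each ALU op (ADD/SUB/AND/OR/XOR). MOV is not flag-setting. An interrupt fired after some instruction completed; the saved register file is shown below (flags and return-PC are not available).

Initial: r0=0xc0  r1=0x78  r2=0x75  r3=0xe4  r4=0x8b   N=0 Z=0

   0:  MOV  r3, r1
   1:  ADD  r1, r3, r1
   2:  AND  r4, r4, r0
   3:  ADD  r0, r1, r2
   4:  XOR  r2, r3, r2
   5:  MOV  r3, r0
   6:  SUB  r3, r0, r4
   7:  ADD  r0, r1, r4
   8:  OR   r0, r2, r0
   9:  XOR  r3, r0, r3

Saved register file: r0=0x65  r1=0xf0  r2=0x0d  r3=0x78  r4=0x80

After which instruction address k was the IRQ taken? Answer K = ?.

after  0: r0=0xc0 r1=0x78 r2=0x75 r3=0x78 r4=0x8b  N=0 Z=0
after  1: r0=0xc0 r1=0xf0 r2=0x75 r3=0x78 r4=0x8b  N=1 Z=0
after  2: r0=0xc0 r1=0xf0 r2=0x75 r3=0x78 r4=0x80  N=1 Z=0
after  3: r0=0x65 r1=0xf0 r2=0x75 r3=0x78 r4=0x80  N=0 Z=0
after  4: r0=0x65 r1=0xf0 r2=0x0d r3=0x78 r4=0x80  N=0 Z=0
-- IRQ taken; context saved, return-PC = 5 --

K = 4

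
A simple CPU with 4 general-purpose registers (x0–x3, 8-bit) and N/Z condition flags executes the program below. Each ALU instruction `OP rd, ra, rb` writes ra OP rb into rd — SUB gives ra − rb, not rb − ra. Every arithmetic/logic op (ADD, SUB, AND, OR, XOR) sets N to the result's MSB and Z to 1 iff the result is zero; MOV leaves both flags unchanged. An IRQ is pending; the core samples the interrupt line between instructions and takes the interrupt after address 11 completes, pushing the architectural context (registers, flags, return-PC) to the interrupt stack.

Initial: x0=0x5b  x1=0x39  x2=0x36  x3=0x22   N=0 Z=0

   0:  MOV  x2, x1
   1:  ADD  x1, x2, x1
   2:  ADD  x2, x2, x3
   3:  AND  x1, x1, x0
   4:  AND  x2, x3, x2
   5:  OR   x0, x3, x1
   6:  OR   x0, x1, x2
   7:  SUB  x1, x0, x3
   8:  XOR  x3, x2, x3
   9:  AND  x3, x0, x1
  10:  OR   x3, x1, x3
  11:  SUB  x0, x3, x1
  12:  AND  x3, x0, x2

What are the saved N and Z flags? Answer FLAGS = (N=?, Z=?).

FLAGS = (N=0, Z=1)

after  0: x0=0x5b x1=0x39 x2=0x39 x3=0x22  N=0 Z=0
after  1: x0=0x5b x1=0x72 x2=0x39 x3=0x22  N=0 Z=0
after  2: x0=0x5b x1=0x72 x2=0x5b x3=0x22  N=0 Z=0
after  3: x0=0x5b x1=0x52 x2=0x5b x3=0x22  N=0 Z=0
after  4: x0=0x5b x1=0x52 x2=0x02 x3=0x22  N=0 Z=0
after  5: x0=0x72 x1=0x52 x2=0x02 x3=0x22  N=0 Z=0
after  6: x0=0x52 x1=0x52 x2=0x02 x3=0x22  N=0 Z=0
after  7: x0=0x52 x1=0x30 x2=0x02 x3=0x22  N=0 Z=0
after  8: x0=0x52 x1=0x30 x2=0x02 x3=0x20  N=0 Z=0
after  9: x0=0x52 x1=0x30 x2=0x02 x3=0x10  N=0 Z=0
after 10: x0=0x52 x1=0x30 x2=0x02 x3=0x30  N=0 Z=0
after 11: x0=0x00 x1=0x30 x2=0x02 x3=0x30  N=0 Z=1
-- IRQ taken; context saved, return-PC = 12 --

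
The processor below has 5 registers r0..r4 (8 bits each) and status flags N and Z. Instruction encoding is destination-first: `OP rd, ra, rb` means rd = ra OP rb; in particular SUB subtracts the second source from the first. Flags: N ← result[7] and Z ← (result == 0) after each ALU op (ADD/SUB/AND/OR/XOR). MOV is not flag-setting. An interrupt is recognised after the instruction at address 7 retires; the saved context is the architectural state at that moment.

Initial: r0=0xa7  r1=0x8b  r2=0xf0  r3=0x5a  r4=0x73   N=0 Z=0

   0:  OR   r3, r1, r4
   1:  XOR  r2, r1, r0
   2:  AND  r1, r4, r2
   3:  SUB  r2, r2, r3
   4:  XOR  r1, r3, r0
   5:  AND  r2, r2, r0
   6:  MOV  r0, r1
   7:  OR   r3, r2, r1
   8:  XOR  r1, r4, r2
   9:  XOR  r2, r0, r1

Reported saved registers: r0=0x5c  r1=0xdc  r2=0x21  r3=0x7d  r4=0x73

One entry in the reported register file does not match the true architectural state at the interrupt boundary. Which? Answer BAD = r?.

after  0: r0=0xa7 r1=0x8b r2=0xf0 r3=0xfb r4=0x73  N=1 Z=0
after  1: r0=0xa7 r1=0x8b r2=0x2c r3=0xfb r4=0x73  N=0 Z=0
after  2: r0=0xa7 r1=0x20 r2=0x2c r3=0xfb r4=0x73  N=0 Z=0
after  3: r0=0xa7 r1=0x20 r2=0x31 r3=0xfb r4=0x73  N=0 Z=0
after  4: r0=0xa7 r1=0x5c r2=0x31 r3=0xfb r4=0x73  N=0 Z=0
after  5: r0=0xa7 r1=0x5c r2=0x21 r3=0xfb r4=0x73  N=0 Z=0
after  6: r0=0x5c r1=0x5c r2=0x21 r3=0xfb r4=0x73  N=0 Z=0
after  7: r0=0x5c r1=0x5c r2=0x21 r3=0x7d r4=0x73  N=0 Z=0
-- IRQ taken; context saved, return-PC = 8 --
mismatch: r1: reported 0xdc vs actual 0x5c

BAD = r1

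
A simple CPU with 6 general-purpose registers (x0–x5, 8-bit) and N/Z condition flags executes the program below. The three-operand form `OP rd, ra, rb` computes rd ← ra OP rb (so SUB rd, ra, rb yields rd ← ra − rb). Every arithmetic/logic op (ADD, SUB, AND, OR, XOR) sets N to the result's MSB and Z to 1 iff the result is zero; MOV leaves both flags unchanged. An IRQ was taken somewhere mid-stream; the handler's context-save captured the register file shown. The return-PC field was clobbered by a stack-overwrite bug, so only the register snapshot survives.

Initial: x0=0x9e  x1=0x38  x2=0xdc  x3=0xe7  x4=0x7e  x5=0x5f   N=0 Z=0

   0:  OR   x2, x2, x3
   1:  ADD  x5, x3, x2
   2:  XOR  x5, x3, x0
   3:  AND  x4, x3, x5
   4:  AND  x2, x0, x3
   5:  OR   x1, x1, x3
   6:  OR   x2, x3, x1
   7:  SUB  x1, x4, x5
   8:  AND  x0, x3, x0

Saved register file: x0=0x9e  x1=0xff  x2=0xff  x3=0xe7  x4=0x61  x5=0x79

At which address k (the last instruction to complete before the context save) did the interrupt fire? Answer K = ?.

K = 6

after  0: x0=0x9e x1=0x38 x2=0xff x3=0xe7 x4=0x7e x5=0x5f  N=1 Z=0
after  1: x0=0x9e x1=0x38 x2=0xff x3=0xe7 x4=0x7e x5=0xe6  N=1 Z=0
after  2: x0=0x9e x1=0x38 x2=0xff x3=0xe7 x4=0x7e x5=0x79  N=0 Z=0
after  3: x0=0x9e x1=0x38 x2=0xff x3=0xe7 x4=0x61 x5=0x79  N=0 Z=0
after  4: x0=0x9e x1=0x38 x2=0x86 x3=0xe7 x4=0x61 x5=0x79  N=1 Z=0
after  5: x0=0x9e x1=0xff x2=0x86 x3=0xe7 x4=0x61 x5=0x79  N=1 Z=0
after  6: x0=0x9e x1=0xff x2=0xff x3=0xe7 x4=0x61 x5=0x79  N=1 Z=0
-- IRQ taken; context saved, return-PC = 7 --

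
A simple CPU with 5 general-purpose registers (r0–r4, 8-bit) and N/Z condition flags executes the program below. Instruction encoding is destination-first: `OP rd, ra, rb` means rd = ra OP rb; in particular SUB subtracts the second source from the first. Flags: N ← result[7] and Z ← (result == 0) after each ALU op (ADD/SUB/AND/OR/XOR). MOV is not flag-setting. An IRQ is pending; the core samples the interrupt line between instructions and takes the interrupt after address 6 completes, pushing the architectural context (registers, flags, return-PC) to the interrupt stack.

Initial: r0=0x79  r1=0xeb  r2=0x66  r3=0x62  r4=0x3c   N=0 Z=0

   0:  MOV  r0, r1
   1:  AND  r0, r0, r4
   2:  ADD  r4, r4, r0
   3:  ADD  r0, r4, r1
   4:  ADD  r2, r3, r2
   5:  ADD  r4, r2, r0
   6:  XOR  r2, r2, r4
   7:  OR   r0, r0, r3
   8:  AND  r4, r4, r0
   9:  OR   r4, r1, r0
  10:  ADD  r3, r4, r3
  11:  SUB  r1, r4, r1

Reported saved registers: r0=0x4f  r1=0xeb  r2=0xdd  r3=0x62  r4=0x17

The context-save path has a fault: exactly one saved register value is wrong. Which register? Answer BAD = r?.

after  0: r0=0xeb r1=0xeb r2=0x66 r3=0x62 r4=0x3c  N=0 Z=0
after  1: r0=0x28 r1=0xeb r2=0x66 r3=0x62 r4=0x3c  N=0 Z=0
after  2: r0=0x28 r1=0xeb r2=0x66 r3=0x62 r4=0x64  N=0 Z=0
after  3: r0=0x4f r1=0xeb r2=0x66 r3=0x62 r4=0x64  N=0 Z=0
after  4: r0=0x4f r1=0xeb r2=0xc8 r3=0x62 r4=0x64  N=1 Z=0
after  5: r0=0x4f r1=0xeb r2=0xc8 r3=0x62 r4=0x17  N=0 Z=0
after  6: r0=0x4f r1=0xeb r2=0xdf r3=0x62 r4=0x17  N=1 Z=0
-- IRQ taken; context saved, return-PC = 7 --
mismatch: r2: reported 0xdd vs actual 0xdf

BAD = r2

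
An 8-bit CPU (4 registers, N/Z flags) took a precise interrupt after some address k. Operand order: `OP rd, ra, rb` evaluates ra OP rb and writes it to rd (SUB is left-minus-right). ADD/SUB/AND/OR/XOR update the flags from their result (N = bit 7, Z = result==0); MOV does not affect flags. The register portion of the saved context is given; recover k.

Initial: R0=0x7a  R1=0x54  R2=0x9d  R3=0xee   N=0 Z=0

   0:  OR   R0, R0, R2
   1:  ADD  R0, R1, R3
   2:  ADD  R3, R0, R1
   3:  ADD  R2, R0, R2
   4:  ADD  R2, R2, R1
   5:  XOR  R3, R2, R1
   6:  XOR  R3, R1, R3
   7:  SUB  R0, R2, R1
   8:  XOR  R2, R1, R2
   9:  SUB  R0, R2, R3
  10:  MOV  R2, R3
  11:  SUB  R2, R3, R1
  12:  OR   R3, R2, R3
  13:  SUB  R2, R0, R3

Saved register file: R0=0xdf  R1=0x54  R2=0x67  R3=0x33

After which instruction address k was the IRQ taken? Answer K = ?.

K = 8

after  0: R0=0xff R1=0x54 R2=0x9d R3=0xee  N=1 Z=0
after  1: R0=0x42 R1=0x54 R2=0x9d R3=0xee  N=0 Z=0
after  2: R0=0x42 R1=0x54 R2=0x9d R3=0x96  N=1 Z=0
after  3: R0=0x42 R1=0x54 R2=0xdf R3=0x96  N=1 Z=0
after  4: R0=0x42 R1=0x54 R2=0x33 R3=0x96  N=0 Z=0
after  5: R0=0x42 R1=0x54 R2=0x33 R3=0x67  N=0 Z=0
after  6: R0=0x42 R1=0x54 R2=0x33 R3=0x33  N=0 Z=0
after  7: R0=0xdf R1=0x54 R2=0x33 R3=0x33  N=1 Z=0
after  8: R0=0xdf R1=0x54 R2=0x67 R3=0x33  N=0 Z=0
-- IRQ taken; context saved, return-PC = 9 --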